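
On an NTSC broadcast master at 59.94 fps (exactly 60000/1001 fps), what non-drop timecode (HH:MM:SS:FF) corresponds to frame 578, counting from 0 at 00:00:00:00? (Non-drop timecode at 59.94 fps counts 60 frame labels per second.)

00:00:09:38

578 ÷ 60 = 9 full seconds, remainder 38 frames.
9 s = 0 h 0 min 9 s.
Timecode: 00:00:09:38.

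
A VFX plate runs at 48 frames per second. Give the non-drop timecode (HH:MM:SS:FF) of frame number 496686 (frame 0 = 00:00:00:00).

02:52:27:30

496686 ÷ 48 = 10347 full seconds, remainder 30 frames.
10347 s = 2 h 52 min 27 s.
Timecode: 02:52:27:30.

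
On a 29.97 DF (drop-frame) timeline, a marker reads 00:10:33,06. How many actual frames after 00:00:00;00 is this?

18978

Complete 10-minute blocks: 1, each 17982 frames → 17982.
Remaining 0 whole minutes in the current block: 0 frames.
Within the current minute: 33 × 30 + 6 = 996. Total = 17982 + 0 + 996 = 18978.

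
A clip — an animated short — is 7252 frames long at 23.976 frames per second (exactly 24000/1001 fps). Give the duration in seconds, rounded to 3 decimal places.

302.469 seconds

Running time = 7252 × 1001/24000 = 1814813/6000 s ≈ 302.469 s.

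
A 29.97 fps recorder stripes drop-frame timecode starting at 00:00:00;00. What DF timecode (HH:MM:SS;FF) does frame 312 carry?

Ten DF minutes hold 17982 frames, so frame 312 lies in block 0 (frames 0–17981) with 312 frames into that block.
The block's first minute is 1800 frames and the rest 1798 each; 312 frames reaches minute 0, so 0 × 18 + 0 × 2 = 0 labels have been skipped so far.
Adding those back, label number 312 + 0 = 312 at 30 labels/s is 10 s + 12 f = 0 h 0 min 10 s frame 12, i.e. 00:00:10;12.

00:00:10;12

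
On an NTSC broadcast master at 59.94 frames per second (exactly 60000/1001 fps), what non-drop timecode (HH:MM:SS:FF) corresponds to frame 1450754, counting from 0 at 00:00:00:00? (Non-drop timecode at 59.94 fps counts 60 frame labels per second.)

1450754 ÷ 60 = 24179 full seconds, remainder 14 frames.
24179 s = 6 h 42 min 59 s.
Timecode: 06:42:59:14.

06:42:59:14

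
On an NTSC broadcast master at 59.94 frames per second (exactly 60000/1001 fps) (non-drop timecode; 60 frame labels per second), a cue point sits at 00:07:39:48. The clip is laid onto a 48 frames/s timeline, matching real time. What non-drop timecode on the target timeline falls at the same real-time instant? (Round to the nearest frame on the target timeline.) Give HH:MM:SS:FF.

Source frame index: (0×3600 + 7×60 + 39) × 60 + 48 = 27588.
Real time: 27588 / (60000/1001) = 2301299/5000 s.
Target frame: (2301299/5000) × (48) = 13807794/625 ≈ 22092.470 → 22092.
At 48 labels/s: frame 22092 → 00:07:40:12.

00:07:40:12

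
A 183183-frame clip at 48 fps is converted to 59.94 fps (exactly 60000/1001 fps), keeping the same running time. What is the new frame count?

Target frames = source frames × (target rate / source rate) = 183183 × (60000/1001)/(48) = 183183 × 1250/1001 = 228750.

228750 frames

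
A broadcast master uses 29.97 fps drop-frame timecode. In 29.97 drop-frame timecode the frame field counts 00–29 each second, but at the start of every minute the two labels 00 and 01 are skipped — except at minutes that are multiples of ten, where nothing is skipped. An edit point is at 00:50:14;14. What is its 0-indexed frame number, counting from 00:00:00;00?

As if non-drop at 30 labels/s: (0 × 3600 + 50 × 60 + 14) × 30 + 14 = 90434.
Minute boundaries passed: 50; those not divisible by 10: 50 − 5 = 45; dropped labels = 2 × 45 = 90.
Actual frame index = 90434 − 90 = 90344.

90344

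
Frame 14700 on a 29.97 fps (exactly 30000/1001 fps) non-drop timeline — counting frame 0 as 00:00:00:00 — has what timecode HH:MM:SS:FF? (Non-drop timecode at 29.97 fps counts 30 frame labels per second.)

14700 ÷ 30 = 490 full seconds, remainder 0 frames.
490 s = 0 h 8 min 10 s.
Timecode: 00:08:10:00.

00:08:10:00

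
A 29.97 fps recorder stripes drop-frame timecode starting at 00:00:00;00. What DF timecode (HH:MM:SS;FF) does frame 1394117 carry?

Each 10-minute DF block holds 10 × 60 × 30 − 9 × 2 = 17982 frames. 1394117 ÷ 17982 → 77 full blocks, remainder 9503.
Within the partial block the first minute is 1800 frames and each further minute 1798, so 5 further minute boundaries passed. Total skipped labels = 18 × 77 + 2 × 5 = 1396.
Non-drop label index = 1394117 + 1396 = 1395513; at 30 labels/s that is 12:55:17:03, i.e. DF 12:55:17;03.

12:55:17;03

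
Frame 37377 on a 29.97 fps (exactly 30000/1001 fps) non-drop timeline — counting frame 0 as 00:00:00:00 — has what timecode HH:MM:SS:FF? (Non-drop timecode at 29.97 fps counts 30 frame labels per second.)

37377 ÷ 30 = 1245 full seconds, remainder 27 frames.
1245 s = 0 h 20 min 45 s.
Timecode: 00:20:45:27.

00:20:45:27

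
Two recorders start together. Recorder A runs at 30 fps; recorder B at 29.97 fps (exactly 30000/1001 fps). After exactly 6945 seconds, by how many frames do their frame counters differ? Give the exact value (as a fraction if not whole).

A emits 30 × 6945 = 208350 frames; B emits 30000/1001 × 6945 = 208350000/1001.
Difference = 208350/1001 frames (≈ 208.1419); B is behind A.

208350/1001 frames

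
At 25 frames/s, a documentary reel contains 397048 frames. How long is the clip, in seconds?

Running time = 397048 / (25) = 15881.92 s.

15881.92 seconds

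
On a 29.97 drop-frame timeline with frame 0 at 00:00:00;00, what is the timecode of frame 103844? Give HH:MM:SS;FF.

Each 10-minute DF block holds 10 × 60 × 30 − 9 × 2 = 17982 frames. 103844 ÷ 17982 → 5 full blocks, remainder 13934.
Within the partial block the first minute is 1800 frames and each further minute 1798, so 7 further minute boundaries passed. Total skipped labels = 18 × 5 + 2 × 7 = 104.
Non-drop label index = 103844 + 104 = 103948; at 30 labels/s that is 00:57:44:28, i.e. DF 00:57:44;28.

00:57:44;28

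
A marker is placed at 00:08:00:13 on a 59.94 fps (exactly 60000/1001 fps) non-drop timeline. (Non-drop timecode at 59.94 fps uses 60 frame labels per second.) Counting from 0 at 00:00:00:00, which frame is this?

Total seconds to the label: (0 × 3600 + 8 × 60 + 0) = 480.
Frame index = 480 × 60 + 13 = 28813.

28813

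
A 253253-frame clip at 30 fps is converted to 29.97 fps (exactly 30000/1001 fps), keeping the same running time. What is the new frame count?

253000 frames

Target frames = source frames × (target rate / source rate) = 253253 × (30000/1001)/(30) = 253253 × 1000/1001 = 253000.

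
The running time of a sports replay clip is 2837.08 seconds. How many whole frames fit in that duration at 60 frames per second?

Frames = 2837.08 × 60 = 851124/5 ≈ 170224.8000.
Complete frames: 170224.

170224 frames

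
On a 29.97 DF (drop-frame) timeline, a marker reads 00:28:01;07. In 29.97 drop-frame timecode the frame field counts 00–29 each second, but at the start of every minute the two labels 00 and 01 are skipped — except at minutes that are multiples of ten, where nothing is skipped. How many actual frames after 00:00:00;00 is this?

50385

Complete 10-minute blocks: 2, each 17982 frames → 35964.
Remaining 8 whole minutes in the current block: 1800 + 7 × 1798 = 14386 frames.
Within the current minute: 1 × 30 + 7 − 2 = 35 (labels ;00/;01 skipped at this minute). Total = 35964 + 14386 + 35 = 50385.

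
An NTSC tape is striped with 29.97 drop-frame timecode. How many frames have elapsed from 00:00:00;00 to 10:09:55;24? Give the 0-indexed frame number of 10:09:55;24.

1096776

As if non-drop at 30 labels/s: (10 × 3600 + 9 × 60 + 55) × 30 + 24 = 1097874.
Minute boundaries passed: 609; those not divisible by 10: 609 − 60 = 549; dropped labels = 2 × 549 = 1098.
Actual frame index = 1097874 − 1098 = 1096776.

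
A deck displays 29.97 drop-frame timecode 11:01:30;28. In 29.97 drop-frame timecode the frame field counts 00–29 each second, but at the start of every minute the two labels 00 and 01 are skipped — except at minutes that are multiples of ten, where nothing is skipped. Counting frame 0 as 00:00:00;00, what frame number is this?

Complete 10-minute blocks: 66, each 17982 frames → 1186812.
Remaining 1 whole minute in the current block: 1800 + 0 × 1798 = 1800 frames.
Within the current minute: 30 × 30 + 28 − 2 = 926 (labels ;00/;01 skipped at this minute). Total = 1186812 + 1800 + 926 = 1189538.

1189538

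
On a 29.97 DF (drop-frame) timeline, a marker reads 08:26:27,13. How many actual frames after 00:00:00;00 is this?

As if non-drop at 30 labels/s: (8 × 3600 + 26 × 60 + 27) × 30 + 13 = 911623.
Minute boundaries passed: 506; those not divisible by 10: 506 − 50 = 456; dropped labels = 2 × 456 = 912.
Actual frame index = 911623 − 912 = 910711.

910711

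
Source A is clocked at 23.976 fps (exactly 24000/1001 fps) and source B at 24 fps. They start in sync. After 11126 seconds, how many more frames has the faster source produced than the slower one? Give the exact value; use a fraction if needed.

A emits 24000/1001 × 11126 = 267024000/1001 frames; B emits 24 × 11126 = 267024.
Difference = 267024/1001 frames (≈ 266.7572); B is ahead of A.

267024/1001 frames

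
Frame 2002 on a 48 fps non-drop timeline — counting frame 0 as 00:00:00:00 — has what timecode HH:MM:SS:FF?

2002 ÷ 48 = 41 full seconds, remainder 34 frames.
41 s = 0 h 0 min 41 s.
Timecode: 00:00:41:34.

00:00:41:34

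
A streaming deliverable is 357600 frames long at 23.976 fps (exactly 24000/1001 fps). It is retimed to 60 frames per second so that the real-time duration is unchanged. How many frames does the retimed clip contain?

894894 frames

Target frames = source frames × (target rate / source rate) = 357600 × (60)/(24000/1001) = 357600 × 1001/400 = 894894.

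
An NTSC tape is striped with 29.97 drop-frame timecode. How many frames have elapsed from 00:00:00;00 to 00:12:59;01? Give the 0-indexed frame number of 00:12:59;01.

23349

As if non-drop at 30 labels/s: (0 × 3600 + 12 × 60 + 59) × 30 + 1 = 23371.
Minute boundaries passed: 12; those not divisible by 10: 12 − 1 = 11; dropped labels = 2 × 11 = 22.
Actual frame index = 23371 − 22 = 23349.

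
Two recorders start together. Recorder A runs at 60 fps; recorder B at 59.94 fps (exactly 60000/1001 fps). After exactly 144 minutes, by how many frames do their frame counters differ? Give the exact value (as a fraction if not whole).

518400/1001 frames

144 min = 8640 s.
A emits 60 × 8640 = 518400 frames; B emits 60000/1001 × 8640 = 518400000/1001.
Difference = 518400/1001 frames (≈ 517.8821); B is behind A.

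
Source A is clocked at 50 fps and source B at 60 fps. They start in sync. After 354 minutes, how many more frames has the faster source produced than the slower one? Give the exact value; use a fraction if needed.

354 min = 21240 s.
A emits 50 × 21240 = 1062000 frames; B emits 60 × 21240 = 1274400.
Difference = 212400 frames; B is ahead of A.

212400 frames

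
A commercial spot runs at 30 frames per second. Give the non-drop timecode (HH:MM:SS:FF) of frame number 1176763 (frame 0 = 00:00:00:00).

1176763 ÷ 30 = 39225 full seconds, remainder 13 frames.
39225 s = 10 h 53 min 45 s.
Timecode: 10:53:45:13.

10:53:45:13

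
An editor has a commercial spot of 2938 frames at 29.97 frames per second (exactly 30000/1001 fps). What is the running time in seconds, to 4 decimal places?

98.0313 seconds

Running time = 2938 × 1001/30000 = 1470469/15000 s ≈ 98.0313 s.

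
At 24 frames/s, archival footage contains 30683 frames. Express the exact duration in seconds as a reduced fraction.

Running time = 30683 ÷ (24) = 30683 × 1/24 = 30683/24 s.

30683/24 seconds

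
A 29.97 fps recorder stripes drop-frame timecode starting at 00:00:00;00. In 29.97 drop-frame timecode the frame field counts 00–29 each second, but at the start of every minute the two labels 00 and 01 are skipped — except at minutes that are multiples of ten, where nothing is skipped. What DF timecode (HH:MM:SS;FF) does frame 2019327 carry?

18:42:58;07

Ten DF minutes hold 17982 frames, so frame 2019327 lies in block 112 (frames 2013984–2031965) with 5343 frames into that block.
The block's first minute is 1800 frames and the rest 1798 each; 5343 frames reaches minute 2, so 112 × 18 + 2 × 2 = 2020 labels have been skipped so far.
Adding those back, label number 2019327 + 2020 = 2021347 at 30 labels/s is 67378 s + 7 f = 18 h 42 min 58 s frame 7, i.e. 18:42:58;07.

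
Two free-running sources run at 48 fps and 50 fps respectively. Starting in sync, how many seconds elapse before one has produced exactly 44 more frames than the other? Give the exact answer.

22 seconds

The gap grows by |50 − 48| = 2 frames per second.
Time for a 44-frame gap: 44 ÷ (2) = 22 s.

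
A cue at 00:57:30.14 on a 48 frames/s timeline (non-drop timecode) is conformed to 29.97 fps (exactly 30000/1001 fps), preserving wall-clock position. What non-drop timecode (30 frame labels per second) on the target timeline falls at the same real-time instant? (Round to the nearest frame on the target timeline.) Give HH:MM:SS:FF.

Source frame index: (0×3600 + 57×60 + 30) × 48 + 14 = 165614.
Real time: 165614 / (48) = 82807/24 s.
Target frame: (82807/24) × (30000/1001) = 103508750/1001 ≈ 103405.345 → 103405.
At 30 labels/s: frame 103405 → 00:57:26:25.

00:57:26:25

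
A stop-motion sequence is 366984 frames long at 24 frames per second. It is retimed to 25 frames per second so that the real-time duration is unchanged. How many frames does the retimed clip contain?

382275 frames

Target frames = source frames × (target rate / source rate) = 366984 × (25)/(24) = 366984 × 25/24 = 382275.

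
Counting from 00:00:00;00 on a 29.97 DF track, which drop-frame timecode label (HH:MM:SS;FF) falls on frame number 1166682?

Ten DF minutes hold 17982 frames, so frame 1166682 lies in block 64 (frames 1150848–1168829) with 15834 frames into that block.
The block's first minute is 1800 frames and the rest 1798 each; 15834 frames reaches minute 8, so 64 × 18 + 8 × 2 = 1168 labels have been skipped so far.
Adding those back, label number 1166682 + 1168 = 1167850 at 30 labels/s is 38928 s + 10 f = 10 h 48 min 48 s frame 10, i.e. 10:48:48;10.

10:48:48;10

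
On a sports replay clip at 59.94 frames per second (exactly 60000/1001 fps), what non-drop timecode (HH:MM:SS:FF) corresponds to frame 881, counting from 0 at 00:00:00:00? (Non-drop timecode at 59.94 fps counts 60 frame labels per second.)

881 ÷ 60 = 14 full seconds, remainder 41 frames.
14 s = 0 h 0 min 14 s.
Timecode: 00:00:14:41.

00:00:14:41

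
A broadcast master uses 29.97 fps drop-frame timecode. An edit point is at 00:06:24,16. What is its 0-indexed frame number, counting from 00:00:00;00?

Complete 10-minute blocks: 0, each 17982 frames → 0.
Remaining 6 whole minutes in the current block: 1800 + 5 × 1798 = 10790 frames.
Within the current minute: 24 × 30 + 16 − 2 = 734 (labels ;00/;01 skipped at this minute). Total = 0 + 10790 + 734 = 11524.

11524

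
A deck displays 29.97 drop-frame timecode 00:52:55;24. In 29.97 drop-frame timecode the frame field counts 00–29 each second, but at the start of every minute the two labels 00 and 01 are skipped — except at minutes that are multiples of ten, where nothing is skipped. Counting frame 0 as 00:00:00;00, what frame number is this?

Complete 10-minute blocks: 5, each 17982 frames → 89910.
Remaining 2 whole minutes in the current block: 1800 + 1 × 1798 = 3598 frames.
Within the current minute: 55 × 30 + 24 − 2 = 1672 (labels ;00/;01 skipped at this minute). Total = 89910 + 3598 + 1672 = 95180.

95180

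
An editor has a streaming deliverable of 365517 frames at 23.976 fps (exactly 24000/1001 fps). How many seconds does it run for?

Running time = 365517 / (24000/1001) = 15245.104875 s.

15245.104875 seconds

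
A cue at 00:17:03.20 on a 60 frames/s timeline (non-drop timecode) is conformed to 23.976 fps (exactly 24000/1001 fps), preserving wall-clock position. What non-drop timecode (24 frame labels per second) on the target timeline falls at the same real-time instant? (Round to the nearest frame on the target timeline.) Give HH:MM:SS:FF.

Source frame index: (0×3600 + 17×60 + 3) × 60 + 20 = 61400.
Real time: 61400 / (60) = 3070/3 s.
Target frame: (3070/3) × (24000/1001) = 24560000/1001 ≈ 24535.465 → 24535.
At 24 labels/s: frame 24535 → 00:17:02:07.

00:17:02:07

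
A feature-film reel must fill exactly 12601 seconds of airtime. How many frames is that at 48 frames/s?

604848 frames

Frames = 12601 × 48 = 604848.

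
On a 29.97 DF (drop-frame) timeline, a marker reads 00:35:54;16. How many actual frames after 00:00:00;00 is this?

Complete 10-minute blocks: 3, each 17982 frames → 53946.
Remaining 5 whole minutes in the current block: 1800 + 4 × 1798 = 8992 frames.
Within the current minute: 54 × 30 + 16 − 2 = 1634 (labels ;00/;01 skipped at this minute). Total = 53946 + 8992 + 1634 = 64572.

64572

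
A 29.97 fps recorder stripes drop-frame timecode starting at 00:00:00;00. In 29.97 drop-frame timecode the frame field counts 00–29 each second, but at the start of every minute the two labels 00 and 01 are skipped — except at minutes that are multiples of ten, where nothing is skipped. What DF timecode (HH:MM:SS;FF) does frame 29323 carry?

Ten DF minutes hold 17982 frames, so frame 29323 lies in block 1 (frames 17982–35963) with 11341 frames into that block.
The block's first minute is 1800 frames and the rest 1798 each; 11341 frames reaches minute 6, so 1 × 18 + 6 × 2 = 30 labels have been skipped so far.
Adding those back, label number 29323 + 30 = 29353 at 30 labels/s is 978 s + 13 f = 0 h 16 min 18 s frame 13, i.e. 00:16:18;13.

00:16:18;13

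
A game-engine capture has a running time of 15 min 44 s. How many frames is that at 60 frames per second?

56640 frames

15 min 44 s = 944 s.
Frames = 944 × 60 = 56640.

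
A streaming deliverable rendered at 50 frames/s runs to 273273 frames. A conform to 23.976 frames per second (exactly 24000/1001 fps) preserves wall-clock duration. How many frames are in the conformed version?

131040 frames

Target frames = source frames × (target rate / source rate) = 273273 × (24000/1001)/(50) = 273273 × 480/1001 = 131040.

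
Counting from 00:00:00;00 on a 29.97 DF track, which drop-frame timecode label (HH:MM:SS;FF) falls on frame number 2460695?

Ten DF minutes hold 17982 frames, so frame 2460695 lies in block 136 (frames 2445552–2463533) with 15143 frames into that block.
The block's first minute is 1800 frames and the rest 1798 each; 15143 frames reaches minute 8, so 136 × 18 + 8 × 2 = 2464 labels have been skipped so far.
Adding those back, label number 2460695 + 2464 = 2463159 at 30 labels/s is 82105 s + 9 f = 22 h 48 min 25 s frame 9, i.e. 22:48:25;09.

22:48:25;09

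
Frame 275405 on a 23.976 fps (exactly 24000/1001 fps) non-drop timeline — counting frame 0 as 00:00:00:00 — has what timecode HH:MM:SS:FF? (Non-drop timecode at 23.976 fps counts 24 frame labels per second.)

03:11:15:05

275405 ÷ 24 = 11475 full seconds, remainder 5 frames.
11475 s = 3 h 11 min 15 s.
Timecode: 03:11:15:05.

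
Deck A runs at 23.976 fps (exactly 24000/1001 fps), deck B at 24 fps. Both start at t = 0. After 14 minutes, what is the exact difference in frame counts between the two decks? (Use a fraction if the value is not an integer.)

2880/143 frames

14 min = 840 s.
A emits 24000/1001 × 840 = 2880000/143 frames; B emits 24 × 840 = 20160.
Difference = 2880/143 frames (≈ 20.1399); B is ahead of A.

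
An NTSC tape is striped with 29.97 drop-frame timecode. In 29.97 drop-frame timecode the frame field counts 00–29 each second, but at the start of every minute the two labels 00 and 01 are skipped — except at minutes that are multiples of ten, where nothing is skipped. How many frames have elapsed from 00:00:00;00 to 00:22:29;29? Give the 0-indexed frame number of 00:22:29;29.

As if non-drop at 30 labels/s: (0 × 3600 + 22 × 60 + 29) × 30 + 29 = 40499.
Minute boundaries passed: 22; those not divisible by 10: 22 − 2 = 20; dropped labels = 2 × 20 = 40.
Actual frame index = 40499 − 40 = 40459.

40459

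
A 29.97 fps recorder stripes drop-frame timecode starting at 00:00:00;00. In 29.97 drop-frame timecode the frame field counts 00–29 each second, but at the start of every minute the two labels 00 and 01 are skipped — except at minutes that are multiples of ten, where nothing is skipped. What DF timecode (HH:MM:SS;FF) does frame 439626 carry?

Each 10-minute DF block holds 10 × 60 × 30 − 9 × 2 = 17982 frames. 439626 ÷ 17982 → 24 full blocks, remainder 8058.
Within the partial block the first minute is 1800 frames and each further minute 1798, so 4 further minute boundaries passed. Total skipped labels = 18 × 24 + 2 × 4 = 440.
Non-drop label index = 439626 + 440 = 440066; at 30 labels/s that is 04:04:28:26, i.e. DF 04:04:28;26.

04:04:28;26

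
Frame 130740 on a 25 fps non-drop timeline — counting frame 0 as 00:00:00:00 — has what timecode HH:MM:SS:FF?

01:27:09:15

130740 ÷ 25 = 5229 full seconds, remainder 15 frames.
5229 s = 1 h 27 min 9 s.
Timecode: 01:27:09:15.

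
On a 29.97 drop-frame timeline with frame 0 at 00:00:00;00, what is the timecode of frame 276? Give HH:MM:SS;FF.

00:00:09;06

Each 10-minute DF block holds 10 × 60 × 30 − 9 × 2 = 17982 frames. 276 ÷ 17982 → 0 full blocks, remainder 276.
Within the partial block the first minute is 1800 frames and each further minute 1798, so 0 further minute boundaries passed. Total skipped labels = 18 × 0 + 2 × 0 = 0.
Non-drop label index = 276 + 0 = 276; at 30 labels/s that is 00:00:09:06, i.e. DF 00:00:09;06.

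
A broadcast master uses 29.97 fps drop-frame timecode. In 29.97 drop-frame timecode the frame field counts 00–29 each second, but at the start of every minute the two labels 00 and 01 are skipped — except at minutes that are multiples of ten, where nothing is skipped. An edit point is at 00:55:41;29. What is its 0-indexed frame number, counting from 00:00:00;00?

Complete 10-minute blocks: 5, each 17982 frames → 89910.
Remaining 5 whole minutes in the current block: 1800 + 4 × 1798 = 8992 frames.
Within the current minute: 41 × 30 + 29 − 2 = 1257 (labels ;00/;01 skipped at this minute). Total = 89910 + 8992 + 1257 = 100159.

100159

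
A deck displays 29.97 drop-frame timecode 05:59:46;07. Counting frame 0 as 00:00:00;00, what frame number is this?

Complete 10-minute blocks: 35, each 17982 frames → 629370.
Remaining 9 whole minutes in the current block: 1800 + 8 × 1798 = 16184 frames.
Within the current minute: 46 × 30 + 7 − 2 = 1385 (labels ;00/;01 skipped at this minute). Total = 629370 + 16184 + 1385 = 646939.

646939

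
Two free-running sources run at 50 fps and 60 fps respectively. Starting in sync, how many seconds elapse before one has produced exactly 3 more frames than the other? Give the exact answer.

The gap grows by |60 − 50| = 10 frames per second.
Time for a 3-frame gap: 3 ÷ (10) = 0.3 s.

0.3 seconds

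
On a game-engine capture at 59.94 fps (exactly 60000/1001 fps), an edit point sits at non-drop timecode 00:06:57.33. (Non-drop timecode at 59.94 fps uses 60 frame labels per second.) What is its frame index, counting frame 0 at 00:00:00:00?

Total seconds to the label: (0 × 3600 + 6 × 60 + 57) = 417.
Frame index = 417 × 60 + 33 = 25053.

25053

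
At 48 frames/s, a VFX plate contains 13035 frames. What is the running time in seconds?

271.5625 seconds

Running time = 13035 / (48) = 271.5625 s.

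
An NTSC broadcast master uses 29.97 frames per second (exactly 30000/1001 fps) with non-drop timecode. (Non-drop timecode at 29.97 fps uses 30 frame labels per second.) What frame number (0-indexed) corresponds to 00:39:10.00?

70500

Total seconds to the label: (0 × 3600 + 39 × 60 + 10) = 2350.
Frame index = 2350 × 30 + 0 = 70500.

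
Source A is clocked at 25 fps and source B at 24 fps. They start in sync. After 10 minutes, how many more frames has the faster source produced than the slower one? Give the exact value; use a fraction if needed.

10 min = 600 s.
A emits 25 × 600 = 15000 frames; B emits 24 × 600 = 14400.
Difference = 600 frames; B is behind A.

600 frames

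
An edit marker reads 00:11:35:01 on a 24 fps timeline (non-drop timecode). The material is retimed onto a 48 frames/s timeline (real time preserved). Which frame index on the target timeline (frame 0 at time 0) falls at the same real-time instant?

Source frame index: (0×3600 + 11×60 + 35) × 24 + 1 = 16681.
Real time: 16681 / (24) = 16681/24 s.
Target frame: (16681/24) × (48) = 33362.

frame 33362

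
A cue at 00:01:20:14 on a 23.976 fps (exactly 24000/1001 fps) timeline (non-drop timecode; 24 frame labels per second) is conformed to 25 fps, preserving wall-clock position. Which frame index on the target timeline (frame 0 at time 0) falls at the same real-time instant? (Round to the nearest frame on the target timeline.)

frame 2017

Source frame index: (0×3600 + 1×60 + 20) × 24 + 14 = 1934.
Real time: 1934 / (24000/1001) = 967967/12000 s.
Target frame: (967967/12000) × (25) = 967967/480 ≈ 2016.598 → 2017.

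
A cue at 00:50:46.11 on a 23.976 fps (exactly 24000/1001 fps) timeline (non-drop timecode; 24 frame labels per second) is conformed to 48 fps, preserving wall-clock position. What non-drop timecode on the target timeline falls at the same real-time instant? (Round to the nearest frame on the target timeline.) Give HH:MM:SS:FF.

Source frame index: (0×3600 + 50×60 + 46) × 24 + 11 = 73115.
Real time: 73115 / (24000/1001) = 14637623/4800 s.
Target frame: (14637623/4800) × (48) = 14637623/100 ≈ 146376.230 → 146376.
At 48 labels/s: frame 146376 → 00:50:49:24.

00:50:49:24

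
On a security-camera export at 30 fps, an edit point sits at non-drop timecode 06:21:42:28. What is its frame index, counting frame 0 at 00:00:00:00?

frame 687088

Total seconds to the label: (6 × 3600 + 21 × 60 + 42) = 22902.
Frame index = 22902 × 30 + 28 = 687088.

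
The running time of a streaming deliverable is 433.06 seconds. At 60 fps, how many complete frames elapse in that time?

25983 frames

Frames = 433.06 × 60 = 129918/5 ≈ 25983.6000.
Complete frames: 25983.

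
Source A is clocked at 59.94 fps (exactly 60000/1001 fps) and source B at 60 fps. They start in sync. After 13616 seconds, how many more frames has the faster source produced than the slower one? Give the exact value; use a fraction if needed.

816960/1001 frames

A emits 60000/1001 × 13616 = 816960000/1001 frames; B emits 60 × 13616 = 816960.
Difference = 816960/1001 frames (≈ 816.1439); B is ahead of A.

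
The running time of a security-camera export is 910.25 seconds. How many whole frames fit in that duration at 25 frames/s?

22756 frames

Frames = 910.25 × 25 = 91025/4 ≈ 22756.2500.
Complete frames: 22756.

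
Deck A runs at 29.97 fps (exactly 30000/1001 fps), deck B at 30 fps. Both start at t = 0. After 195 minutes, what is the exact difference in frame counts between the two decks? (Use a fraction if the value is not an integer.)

27000/77 frames

195 min = 11700 s.
A emits 30000/1001 × 11700 = 27000000/77 frames; B emits 30 × 11700 = 351000.
Difference = 27000/77 frames (≈ 350.6494); B is ahead of A.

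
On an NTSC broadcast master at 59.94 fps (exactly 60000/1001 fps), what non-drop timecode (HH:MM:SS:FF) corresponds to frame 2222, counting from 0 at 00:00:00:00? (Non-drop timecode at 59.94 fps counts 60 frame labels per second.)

2222 ÷ 60 = 37 full seconds, remainder 2 frames.
37 s = 0 h 0 min 37 s.
Timecode: 00:00:37:02.

00:00:37:02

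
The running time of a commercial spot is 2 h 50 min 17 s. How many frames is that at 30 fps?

306510 frames

2 h 50 min 17 s = 10217 s.
Frames = 10217 × 30 = 306510.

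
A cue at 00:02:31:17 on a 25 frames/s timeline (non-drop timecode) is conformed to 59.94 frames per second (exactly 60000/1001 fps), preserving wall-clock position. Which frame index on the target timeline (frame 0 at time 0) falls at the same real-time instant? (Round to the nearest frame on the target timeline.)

Source frame index: (0×3600 + 2×60 + 31) × 25 + 17 = 3792.
Real time: 3792 / (25) = 3792/25 s.
Target frame: (3792/25) × (60000/1001) = 9100800/1001 ≈ 9091.708 → 9092.

frame 9092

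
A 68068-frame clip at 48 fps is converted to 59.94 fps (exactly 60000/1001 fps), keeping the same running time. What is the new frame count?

85000 frames

Target frames = source frames × (target rate / source rate) = 68068 × (60000/1001)/(48) = 68068 × 1250/1001 = 85000.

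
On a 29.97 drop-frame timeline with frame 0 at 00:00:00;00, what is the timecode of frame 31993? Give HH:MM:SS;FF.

Ten DF minutes hold 17982 frames, so frame 31993 lies in block 1 (frames 17982–35963) with 14011 frames into that block.
The block's first minute is 1800 frames and the rest 1798 each; 14011 frames reaches minute 7, so 1 × 18 + 7 × 2 = 32 labels have been skipped so far.
Adding those back, label number 31993 + 32 = 32025 at 30 labels/s is 1067 s + 15 f = 0 h 17 min 47 s frame 15, i.e. 00:17:47;15.

00:17:47;15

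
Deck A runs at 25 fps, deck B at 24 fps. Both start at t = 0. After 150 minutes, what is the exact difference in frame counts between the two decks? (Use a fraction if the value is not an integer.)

9000 frames

150 min = 9000 s.
A emits 25 × 9000 = 225000 frames; B emits 24 × 9000 = 216000.
Difference = 9000 frames; B is behind A.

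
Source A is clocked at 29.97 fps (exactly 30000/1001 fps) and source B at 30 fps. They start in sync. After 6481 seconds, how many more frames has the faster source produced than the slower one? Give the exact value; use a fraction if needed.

194430/1001 frames

A emits 30000/1001 × 6481 = 194430000/1001 frames; B emits 30 × 6481 = 194430.
Difference = 194430/1001 frames (≈ 194.2358); B is ahead of A.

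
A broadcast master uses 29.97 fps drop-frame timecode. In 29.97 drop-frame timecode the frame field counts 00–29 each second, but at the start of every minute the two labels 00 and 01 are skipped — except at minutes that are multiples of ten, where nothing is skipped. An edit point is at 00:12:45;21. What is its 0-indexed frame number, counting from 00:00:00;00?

Complete 10-minute blocks: 1, each 17982 frames → 17982.
Remaining 2 whole minutes in the current block: 1800 + 1 × 1798 = 3598 frames.
Within the current minute: 45 × 30 + 21 − 2 = 1369 (labels ;00/;01 skipped at this minute). Total = 17982 + 3598 + 1369 = 22949.

22949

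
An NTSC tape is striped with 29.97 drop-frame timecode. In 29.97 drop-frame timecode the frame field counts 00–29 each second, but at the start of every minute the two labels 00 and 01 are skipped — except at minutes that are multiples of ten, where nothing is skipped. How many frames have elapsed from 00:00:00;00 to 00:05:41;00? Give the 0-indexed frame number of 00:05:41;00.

10220

As if non-drop at 30 labels/s: (0 × 3600 + 5 × 60 + 41) × 30 + 0 = 10230.
Minute boundaries passed: 5; those not divisible by 10: 5 − 0 = 5; dropped labels = 2 × 5 = 10.
Actual frame index = 10230 − 10 = 10220.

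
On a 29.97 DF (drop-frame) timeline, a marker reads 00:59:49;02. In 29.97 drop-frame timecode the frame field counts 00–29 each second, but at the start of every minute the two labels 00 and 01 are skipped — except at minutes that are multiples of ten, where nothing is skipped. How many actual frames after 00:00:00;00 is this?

107564

Complete 10-minute blocks: 5, each 17982 frames → 89910.
Remaining 9 whole minutes in the current block: 1800 + 8 × 1798 = 16184 frames.
Within the current minute: 49 × 30 + 2 − 2 = 1470 (labels ;00/;01 skipped at this minute). Total = 89910 + 16184 + 1470 = 107564.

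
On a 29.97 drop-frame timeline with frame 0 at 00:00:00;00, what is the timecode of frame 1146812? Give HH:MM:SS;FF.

Each 10-minute DF block holds 10 × 60 × 30 − 9 × 2 = 17982 frames. 1146812 ÷ 17982 → 63 full blocks, remainder 13946.
Within the partial block the first minute is 1800 frames and each further minute 1798, so 7 further minute boundaries passed. Total skipped labels = 18 × 63 + 2 × 7 = 1148.
Non-drop label index = 1146812 + 1148 = 1147960; at 30 labels/s that is 10:37:45:10, i.e. DF 10:37:45;10.

10:37:45;10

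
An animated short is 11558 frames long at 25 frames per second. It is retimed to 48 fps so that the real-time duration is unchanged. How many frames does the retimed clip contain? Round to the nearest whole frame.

22191 frames

Frames at target rate = 11558 × (48) / (25) = 554784/25 ≈ 22191.360.
Nearest whole frame: 22191.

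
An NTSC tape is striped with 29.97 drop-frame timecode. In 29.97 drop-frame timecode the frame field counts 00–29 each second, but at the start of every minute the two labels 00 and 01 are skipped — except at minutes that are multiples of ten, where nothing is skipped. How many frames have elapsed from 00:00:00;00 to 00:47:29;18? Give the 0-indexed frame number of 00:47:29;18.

Complete 10-minute blocks: 4, each 17982 frames → 71928.
Remaining 7 whole minutes in the current block: 1800 + 6 × 1798 = 12588 frames.
Within the current minute: 29 × 30 + 18 − 2 = 886 (labels ;00/;01 skipped at this minute). Total = 71928 + 12588 + 886 = 85402.

85402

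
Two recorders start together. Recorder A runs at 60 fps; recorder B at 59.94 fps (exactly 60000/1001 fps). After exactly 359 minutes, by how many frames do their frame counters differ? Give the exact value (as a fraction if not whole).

1292400/1001 frames

359 min = 21540 s.
A emits 60 × 21540 = 1292400 frames; B emits 60000/1001 × 21540 = 1292400000/1001.
Difference = 1292400/1001 frames (≈ 1291.1089); B is behind A.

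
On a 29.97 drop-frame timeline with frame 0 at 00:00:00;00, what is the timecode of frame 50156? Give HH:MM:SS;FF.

00:27:53;16

Ten DF minutes hold 17982 frames, so frame 50156 lies in block 2 (frames 35964–53945) with 14192 frames into that block.
The block's first minute is 1800 frames and the rest 1798 each; 14192 frames reaches minute 7, so 2 × 18 + 7 × 2 = 50 labels have been skipped so far.
Adding those back, label number 50156 + 50 = 50206 at 30 labels/s is 1673 s + 16 f = 0 h 27 min 53 s frame 16, i.e. 00:27:53;16.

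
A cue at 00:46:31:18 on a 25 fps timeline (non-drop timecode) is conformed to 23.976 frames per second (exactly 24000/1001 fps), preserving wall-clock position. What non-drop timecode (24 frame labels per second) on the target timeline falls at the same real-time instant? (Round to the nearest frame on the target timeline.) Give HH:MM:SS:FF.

00:46:28:22

Source frame index: (0×3600 + 46×60 + 31) × 25 + 18 = 69793.
Real time: 69793 / (25) = 69793/25 s.
Target frame: (69793/25) × (24000/1001) = 67001280/1001 ≈ 66934.346 → 66934.
At 24 labels/s: frame 66934 → 00:46:28:22.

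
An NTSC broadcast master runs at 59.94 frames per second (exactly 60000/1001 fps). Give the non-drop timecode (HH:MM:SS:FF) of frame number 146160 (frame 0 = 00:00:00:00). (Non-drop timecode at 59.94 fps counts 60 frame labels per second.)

00:40:36:00

146160 ÷ 60 = 2436 full seconds, remainder 0 frames.
2436 s = 0 h 40 min 36 s.
Timecode: 00:40:36:00.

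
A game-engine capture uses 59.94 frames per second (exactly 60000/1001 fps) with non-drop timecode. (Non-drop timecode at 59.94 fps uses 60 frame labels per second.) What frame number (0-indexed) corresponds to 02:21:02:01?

frame 507721

Total seconds to the label: (2 × 3600 + 21 × 60 + 2) = 8462.
Frame index = 8462 × 60 + 1 = 507721.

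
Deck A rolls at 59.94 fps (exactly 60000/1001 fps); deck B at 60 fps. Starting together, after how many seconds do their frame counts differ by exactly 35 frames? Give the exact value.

7007/12 seconds

The gap grows by |60 − 60000/1001| = 60/1001 frames per second.
Time for a 35-frame gap: 35 ÷ (60/1001) = 7007/12 s.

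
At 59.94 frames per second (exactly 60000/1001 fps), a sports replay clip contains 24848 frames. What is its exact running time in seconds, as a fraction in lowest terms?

Running time = 24848 ÷ (60000/1001) = 24848 × 1001/60000 = 1554553/3750 s.

1554553/3750 seconds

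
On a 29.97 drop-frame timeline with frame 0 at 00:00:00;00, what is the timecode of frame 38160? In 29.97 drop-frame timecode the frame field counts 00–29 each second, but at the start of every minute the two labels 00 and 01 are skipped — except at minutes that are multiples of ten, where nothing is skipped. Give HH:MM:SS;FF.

Ten DF minutes hold 17982 frames, so frame 38160 lies in block 2 (frames 35964–53945) with 2196 frames into that block.
The block's first minute is 1800 frames and the rest 1798 each; 2196 frames reaches minute 1, so 2 × 18 + 1 × 2 = 38 labels have been skipped so far.
Adding those back, label number 38160 + 38 = 38198 at 30 labels/s is 1273 s + 8 f = 0 h 21 min 13 s frame 8, i.e. 00:21:13;08.

00:21:13;08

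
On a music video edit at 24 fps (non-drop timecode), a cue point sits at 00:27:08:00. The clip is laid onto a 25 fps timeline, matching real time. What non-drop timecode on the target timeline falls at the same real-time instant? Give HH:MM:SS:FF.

Source frame index: (0×3600 + 27×60 + 8) × 24 + 0 = 39072.
Real time: 39072 / (24) = 1628 s.
Target frame: (1628) × (25) = 40700.
At 25 labels/s: frame 40700 → 00:27:08:00.

00:27:08:00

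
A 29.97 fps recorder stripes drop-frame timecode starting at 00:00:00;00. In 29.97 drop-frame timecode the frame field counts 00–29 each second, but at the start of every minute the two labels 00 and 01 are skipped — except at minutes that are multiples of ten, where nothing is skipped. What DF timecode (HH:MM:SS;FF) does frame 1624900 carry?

Ten DF minutes hold 17982 frames, so frame 1624900 lies in block 90 (frames 1618380–1636361) with 6520 frames into that block.
The block's first minute is 1800 frames and the rest 1798 each; 6520 frames reaches minute 3, so 90 × 18 + 3 × 2 = 1626 labels have been skipped so far.
Adding those back, label number 1624900 + 1626 = 1626526 at 30 labels/s is 54217 s + 16 f = 15 h 3 min 37 s frame 16, i.e. 15:03:37;16.

15:03:37;16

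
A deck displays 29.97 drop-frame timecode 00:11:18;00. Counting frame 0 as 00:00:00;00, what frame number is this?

Complete 10-minute blocks: 1, each 17982 frames → 17982.
Remaining 1 whole minute in the current block: 1800 + 0 × 1798 = 1800 frames.
Within the current minute: 18 × 30 + 0 − 2 = 538 (labels ;00/;01 skipped at this minute). Total = 17982 + 1800 + 538 = 20320.

20320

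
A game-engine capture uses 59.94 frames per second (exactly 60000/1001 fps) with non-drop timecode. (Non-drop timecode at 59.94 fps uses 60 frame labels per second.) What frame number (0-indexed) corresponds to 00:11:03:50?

39830

Total seconds to the label: (0 × 3600 + 11 × 60 + 3) = 663.
Frame index = 663 × 60 + 50 = 39830.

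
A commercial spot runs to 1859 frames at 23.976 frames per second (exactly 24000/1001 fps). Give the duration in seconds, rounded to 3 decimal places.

Running time = 1859 × 1001/24000 = 1860859/24000 s ≈ 77.536 s.

77.536 seconds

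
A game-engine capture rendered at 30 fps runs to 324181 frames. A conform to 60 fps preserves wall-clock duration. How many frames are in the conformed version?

648362 frames

Target frames = source frames × (target rate / source rate) = 324181 × (60)/(30) = 324181 × 2 = 648362.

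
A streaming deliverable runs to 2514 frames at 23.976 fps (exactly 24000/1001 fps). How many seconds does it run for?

Running time = 2514 / (24000/1001) = 104.85475 s.

104.85475 seconds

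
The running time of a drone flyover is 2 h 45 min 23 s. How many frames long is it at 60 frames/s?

2 h 45 min 23 s = 9923 s.
Frames = 9923 × 60 = 595380.

595380 frames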